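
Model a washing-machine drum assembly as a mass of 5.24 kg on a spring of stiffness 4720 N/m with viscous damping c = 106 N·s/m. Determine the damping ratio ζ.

ω_n = √(k/m) = √(4720/5.24) = 30.01 rad/s.
Critical damping c_c = 2√(k·m) = 2√(4720 × 5.24) = 314.5 N·s/m, so ζ = c/c_c = 106/314.5 = 0.3370.

0.337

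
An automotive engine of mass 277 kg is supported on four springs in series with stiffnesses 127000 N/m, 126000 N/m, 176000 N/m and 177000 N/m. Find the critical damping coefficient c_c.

6390 N·s/m

Series springs: 1/k_eq = 1/127000 + 1/126000 + 1/176000 + 1/177000 = 2.714×10^-5, so k_eq = 36840 N/m.
c_c = 2√(k_eq·m) = 2√(36840 × 277) = 2 × 3195 = 6389 N·s/m.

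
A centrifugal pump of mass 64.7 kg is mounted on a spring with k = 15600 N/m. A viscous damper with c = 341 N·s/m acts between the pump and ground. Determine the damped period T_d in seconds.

ω_n = √(k/m) = √(15600/64.7) = 15.53 rad/s.
Critical damping c_c = 2√(k·m) = 2√(15600 × 64.7) = 2009 N·s/m, so ζ = c/c_c = 341/2009 = 0.1697.
ω_d = ω_n√(1 − ζ²) = 15.53 × √(1 − 0.0288) = 15.30 rad/s.
T_d = 2π/ω_d = 0.4106 s.

0.411 s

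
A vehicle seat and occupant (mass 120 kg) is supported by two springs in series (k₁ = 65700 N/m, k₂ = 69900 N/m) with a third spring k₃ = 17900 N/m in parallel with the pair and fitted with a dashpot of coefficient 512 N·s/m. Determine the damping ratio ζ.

0.103

Series pair: k_s = k₁k₂/(k₁+k₂) = (65700)(69900)/(65700 + 69900) = 33870 N/m. In parallel with k₃: k_eq = 33870 + 17900 = 51770 N/m.
ω_n = √(k_eq/m) = √(51770/120) = 20.77 rad/s.
Critical damping c_c = 2√(k_eq·m) = 2√(51770 × 120) = 4985 N·s/m, so ζ = c/c_c = 512/4985 = 0.1027.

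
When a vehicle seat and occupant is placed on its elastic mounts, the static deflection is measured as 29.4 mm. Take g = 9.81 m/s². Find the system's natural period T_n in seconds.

ω_n = √(g/δ_st) = √(9.81/0.0294) = √333.7 = 18.27 rad/s.
T_n = 2π/ω_n = 6.283/18.27 = 0.3440 s.

0.344 s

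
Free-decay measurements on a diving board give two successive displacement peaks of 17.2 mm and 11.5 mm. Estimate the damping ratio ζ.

Logarithmic decrement δ = (1/n)·ln(x₀/x_n) = (1/1)·ln(17.2/11.5) = (1/1)·ln(1.496) = 0.4026.
ζ = δ/√(4π² + δ²) = 0.4026/√(39.48 + 0.162) = 0.4026/6.296 = 0.06394.

0.0639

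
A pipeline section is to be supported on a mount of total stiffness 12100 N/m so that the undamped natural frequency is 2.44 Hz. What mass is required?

51.5 kg

ω_n = 2πf_n = 2π × 2.44 = 15.33 rad/s.
m = k/ω_n² = 12100/15.33² = 12100/235.0 = 51.48 kg.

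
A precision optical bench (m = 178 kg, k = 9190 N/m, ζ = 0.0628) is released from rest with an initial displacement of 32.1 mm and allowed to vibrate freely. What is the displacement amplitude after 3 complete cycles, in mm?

Logarithmic decrement δ = 2πζ/√(1 − ζ²) = 2π × 0.06280/√(1 − 0.00394) = 0.3954.
After n cycles, x_n/x₀ = e^(−nδ), so x_3 = 32.1 × e^(−3 × 0.3954) = 32.1 × 0.3054 = 9.804 mm.

9.80 mm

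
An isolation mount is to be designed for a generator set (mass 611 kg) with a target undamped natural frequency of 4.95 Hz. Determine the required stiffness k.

ω_n = 2πf_n = 2π × 4.95 = 31.10 rad/s.
k = m·ω_n² = 611 × 31.10² = 611 × 967.3 = 591000 N/m.

591000 N/m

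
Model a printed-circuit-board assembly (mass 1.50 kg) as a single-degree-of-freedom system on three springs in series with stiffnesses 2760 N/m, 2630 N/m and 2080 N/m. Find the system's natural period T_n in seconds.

Series springs: 1/k_eq = 1/2760 + 1/2630 + 1/2080 = 0.001223, so k_eq = 817.5 N/m.
ω_n = √(k_eq/m) = √(817.5/1.50) = √545.0 = 23.34 rad/s.
T_n = 2π/ω_n = 6.283/23.34 = 0.2692 s.

0.269 s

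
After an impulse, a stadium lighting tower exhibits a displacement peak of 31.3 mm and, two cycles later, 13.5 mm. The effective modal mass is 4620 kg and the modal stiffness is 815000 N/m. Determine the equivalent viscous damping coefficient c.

Logarithmic decrement δ = (1/n)·ln(x₀/x_n) = (1/2)·ln(31.3/13.5) = (1/2)·ln(2.319) = 0.4205.
ζ = δ/√(4π² + δ²) = 0.4205/√(39.48 + 0.177) = 0.4205/6.297 = 0.06677.
c = ζ · 2√(km) = 0.06677 × 2√(815000 × 4620) = 0.06677 × 122700 = 8194 N·s/m.

8190 N·s/m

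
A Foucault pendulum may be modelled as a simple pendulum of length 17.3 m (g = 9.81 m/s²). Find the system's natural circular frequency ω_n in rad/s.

0.753 rad/s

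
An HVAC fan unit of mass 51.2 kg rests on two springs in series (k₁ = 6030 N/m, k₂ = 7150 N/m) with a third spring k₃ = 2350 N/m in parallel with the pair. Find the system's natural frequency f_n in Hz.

Series pair: k_s = k₁k₂/(k₁+k₂) = (6030)(7150)/(6030 + 7150) = 3271 N/m. In parallel with k₃: k_eq = 3271 + 2350 = 5621 N/m.
ω_n = √(k_eq/m) = √(5621/51.2) = √109.8 = 10.48 rad/s.
f_n = ω_n/(2π) = 10.48/6.283 = 1.668 Hz.

1.67 Hz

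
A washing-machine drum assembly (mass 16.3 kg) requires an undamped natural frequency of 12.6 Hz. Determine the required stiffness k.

102000 N/m

ω_n = 2πf_n = 2π × 12.6 = 79.17 rad/s.
k = m·ω_n² = 16.3 × 79.17² = 16.3 × 6268 = 102200 N/m.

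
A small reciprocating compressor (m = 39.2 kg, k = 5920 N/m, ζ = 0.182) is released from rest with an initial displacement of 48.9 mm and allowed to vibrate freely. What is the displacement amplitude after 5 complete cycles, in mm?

0.146 mm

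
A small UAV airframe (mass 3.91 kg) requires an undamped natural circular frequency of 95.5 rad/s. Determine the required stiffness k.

35700 N/m

k = m·ω_n² = 3.91 × 95.50² = 3.91 × 9120 = 35660 N/m.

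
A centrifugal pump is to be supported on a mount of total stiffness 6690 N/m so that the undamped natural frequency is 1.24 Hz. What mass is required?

110 kg

ω_n = 2πf_n = 2π × 1.24 = 7.791 rad/s.
m = k/ω_n² = 6690/7.791² = 6690/60.70 = 110.2 kg.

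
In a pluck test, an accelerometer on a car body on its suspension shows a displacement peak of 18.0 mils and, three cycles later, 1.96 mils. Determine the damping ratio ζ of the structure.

Logarithmic decrement δ = (1/n)·ln(x₀/x_n) = (1/3)·ln(18.0/1.96) = (1/3)·ln(9.184) = 0.7391.
ζ = δ/√(4π² + δ²) = 0.7391/√(39.48 + 0.546) = 0.7391/6.327 = 0.1168.

0.117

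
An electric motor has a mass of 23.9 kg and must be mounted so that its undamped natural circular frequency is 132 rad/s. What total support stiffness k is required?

k = m·ω_n² = 23.9 × 132.0² = 23.9 × 17420 = 416400 N/m.

416000 N/m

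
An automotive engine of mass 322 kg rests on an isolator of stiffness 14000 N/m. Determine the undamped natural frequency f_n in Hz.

1.05 Hz

ω_n = √(k/m) = √(14000/322) = √43.48 = 6.594 rad/s.
f_n = ω_n/(2π) = 6.594/6.283 = 1.049 Hz.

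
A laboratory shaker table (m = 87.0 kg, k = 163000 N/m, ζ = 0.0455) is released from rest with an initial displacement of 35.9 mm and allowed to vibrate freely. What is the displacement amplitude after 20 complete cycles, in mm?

Logarithmic decrement δ = 2πζ/√(1 − ζ²) = 2π × 0.04550/√(1 − 0.00207) = 0.2862.
After n cycles, x_n/x₀ = e^(−nδ), so x_20 = 35.9 × e^(−20 × 0.2862) = 35.9 × 0.003268 = 0.1173 mm.

0.117 mm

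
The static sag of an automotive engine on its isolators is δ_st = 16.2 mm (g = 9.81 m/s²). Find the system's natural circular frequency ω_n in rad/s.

ω_n = √(g/δ_st) = √(9.81/0.0162) = √605.6 = 24.61 rad/s.

24.6 rad/s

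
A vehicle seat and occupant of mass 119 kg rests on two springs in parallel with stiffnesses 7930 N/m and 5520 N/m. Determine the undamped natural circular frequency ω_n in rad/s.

10.6 rad/s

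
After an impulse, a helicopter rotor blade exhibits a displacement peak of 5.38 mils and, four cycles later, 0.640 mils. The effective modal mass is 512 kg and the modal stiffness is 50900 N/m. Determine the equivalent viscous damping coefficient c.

Logarithmic decrement δ = (1/n)·ln(x₀/x_n) = (1/4)·ln(5.38/0.640) = (1/4)·ln(8.406) = 0.5322.
ζ = δ/√(4π² + δ²) = 0.5322/√(39.48 + 0.283) = 0.5322/6.306 = 0.08441.
c = ζ · 2√(km) = 0.08441 × 2√(50900 × 512) = 0.08441 × 10210 = 861.8 N·s/m.

862 N·s/m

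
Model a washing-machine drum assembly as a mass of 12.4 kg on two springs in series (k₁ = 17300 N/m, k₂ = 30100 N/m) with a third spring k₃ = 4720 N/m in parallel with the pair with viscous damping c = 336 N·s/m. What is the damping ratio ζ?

Series pair: k_s = k₁k₂/(k₁+k₂) = (17300)(30100)/(17300 + 30100) = 10990 N/m. In parallel with k₃: k_eq = 10990 + 4720 = 15710 N/m.
ω_n = √(k_eq/m) = √(15710/12.4) = 35.59 rad/s.
Critical damping c_c = 2√(k_eq·m) = 2√(15710 × 12.4) = 882.6 N·s/m, so ζ = c/c_c = 336/882.6 = 0.3807.

0.381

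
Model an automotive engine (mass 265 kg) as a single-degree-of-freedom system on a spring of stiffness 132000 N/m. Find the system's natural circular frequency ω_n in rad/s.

22.3 rad/s

ω_n = √(k/m) = √(132000/265) = √498.1 = 22.32 rad/s.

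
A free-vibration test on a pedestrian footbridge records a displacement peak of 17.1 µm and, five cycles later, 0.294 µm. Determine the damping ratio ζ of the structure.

0.128

Logarithmic decrement δ = (1/n)·ln(x₀/x_n) = (1/5)·ln(17.1/0.294) = (1/5)·ln(58.16) = 0.8127.
ζ = δ/√(4π² + δ²) = 0.8127/√(39.48 + 0.660) = 0.8127/6.336 = 0.1283.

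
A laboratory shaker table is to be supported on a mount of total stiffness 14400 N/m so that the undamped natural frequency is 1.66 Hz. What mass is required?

132 kg

ω_n = 2πf_n = 2π × 1.66 = 10.43 rad/s.
m = k/ω_n² = 14400/10.43² = 14400/108.8 = 132.4 kg.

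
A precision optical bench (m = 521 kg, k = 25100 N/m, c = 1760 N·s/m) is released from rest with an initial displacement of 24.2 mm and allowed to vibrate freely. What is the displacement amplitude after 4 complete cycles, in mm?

ζ = c/(2√(km)) = 1760/(2√(25100 × 521)) = 1760/7232 = 0.2433.
Logarithmic decrement δ = 2πζ/√(1 − ζ²) = 2π × 0.2433/√(1 − 0.0592) = 1.576.
After n cycles, x_n/x₀ = e^(−nδ), so x_4 = 24.2 × e^(−4 × 1.576) = 24.2 × 0.001826 = 0.04419 mm.

0.0442 mm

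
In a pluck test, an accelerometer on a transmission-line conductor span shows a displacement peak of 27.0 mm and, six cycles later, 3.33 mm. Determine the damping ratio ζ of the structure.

0.0554

Logarithmic decrement δ = (1/n)·ln(x₀/x_n) = (1/6)·ln(27.0/3.33) = (1/6)·ln(8.108) = 0.3488.
ζ = δ/√(4π² + δ²) = 0.3488/√(39.48 + 0.122) = 0.3488/6.293 = 0.05543.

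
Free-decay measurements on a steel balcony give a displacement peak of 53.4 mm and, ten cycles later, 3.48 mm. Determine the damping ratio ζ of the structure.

0.0434

Logarithmic decrement δ = (1/n)·ln(x₀/x_n) = (1/10)·ln(53.4/3.48) = (1/10)·ln(15.34) = 0.2731.
ζ = δ/√(4π² + δ²) = 0.2731/√(39.48 + 0.0746) = 0.2731/6.289 = 0.04342.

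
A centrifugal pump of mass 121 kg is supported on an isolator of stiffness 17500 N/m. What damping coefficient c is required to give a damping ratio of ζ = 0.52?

c_c = 2√(k·m) = 2√(17500 × 121) = 2910 N·s/m.
c = ζ·c_c = 0.52 × 2910 = 1513 N·s/m.

1510 N·s/m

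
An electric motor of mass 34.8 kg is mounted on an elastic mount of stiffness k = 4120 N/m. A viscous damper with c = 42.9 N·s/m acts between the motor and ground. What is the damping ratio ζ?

0.0566

ω_n = √(k/m) = √(4120/34.8) = 10.88 rad/s.
Critical damping c_c = 2√(k·m) = 2√(4120 × 34.8) = 757.3 N·s/m, so ζ = c/c_c = 42.9/757.3 = 0.05665.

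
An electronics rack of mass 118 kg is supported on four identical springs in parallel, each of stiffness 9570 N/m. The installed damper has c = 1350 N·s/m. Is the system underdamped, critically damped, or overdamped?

Parallel springs add: k_eq = 4 × 9570 = 38280 N/m.
c_c = 2√(k_eq·m) = 4251 N·s/m; ζ = c/c_c = 1350/4251 = 0.318.
Since ζ < 1 the system is underdamped.

underdamped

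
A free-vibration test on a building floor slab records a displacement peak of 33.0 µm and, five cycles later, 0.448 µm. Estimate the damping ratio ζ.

0.136

Logarithmic decrement δ = (1/n)·ln(x₀/x_n) = (1/5)·ln(33.0/0.448) = (1/5)·ln(73.66) = 0.8599.
ζ = δ/√(4π² + δ²) = 0.8599/√(39.48 + 0.739) = 0.8599/6.342 = 0.1356.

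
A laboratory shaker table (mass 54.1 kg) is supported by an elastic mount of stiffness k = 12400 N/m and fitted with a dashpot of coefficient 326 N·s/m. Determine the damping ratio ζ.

0.199

ω_n = √(k/m) = √(12400/54.1) = 15.14 rad/s.
Critical damping c_c = 2√(k·m) = 2√(12400 × 54.1) = 1638 N·s/m, so ζ = c/c_c = 326/1638 = 0.1990.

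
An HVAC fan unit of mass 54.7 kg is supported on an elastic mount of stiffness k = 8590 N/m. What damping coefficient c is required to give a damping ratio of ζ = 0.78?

c_c = 2√(k·m) = 2√(8590 × 54.7) = 1371 N·s/m.
c = ζ·c_c = 0.78 × 1371 = 1069 N·s/m.

1070 N·s/m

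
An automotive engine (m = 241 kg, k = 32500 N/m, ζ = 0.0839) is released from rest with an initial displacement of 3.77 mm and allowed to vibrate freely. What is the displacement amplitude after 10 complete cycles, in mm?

Logarithmic decrement δ = 2πζ/√(1 − ζ²) = 2π × 0.08390/√(1 − 0.00704) = 0.5290.
After n cycles, x_n/x₀ = e^(−nδ), so x_10 = 3.77 × e^(−10 × 0.5290) = 3.77 × 0.005041 = 0.01900 mm.

0.0190 mm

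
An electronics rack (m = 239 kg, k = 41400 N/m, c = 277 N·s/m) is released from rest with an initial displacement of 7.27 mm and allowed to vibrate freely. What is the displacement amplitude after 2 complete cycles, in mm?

ζ = c/(2√(km)) = 277/(2√(41400 × 239)) = 277/6291 = 0.04403.
Logarithmic decrement δ = 2πζ/√(1 − ζ²) = 2π × 0.04403/√(1 − 0.00194) = 0.2769.
After n cycles, x_n/x₀ = e^(−nδ), so x_2 = 7.27 × e^(−2 × 0.2769) = 7.27 × 0.5747 = 4.178 mm.

4.18 mm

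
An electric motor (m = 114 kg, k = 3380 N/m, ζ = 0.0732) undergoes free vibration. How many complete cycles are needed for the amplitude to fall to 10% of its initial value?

5 cycles

Logarithmic decrement δ = 2πζ/√(1 − ζ²) = 2π × 0.07320/√(1 − 0.00536) = 0.4612.
x_n/x₀ = e^(−nδ) ≤ 0.1; take ln: n ≥ ln(1/0.1)/δ = 2.303/0.4612 = 4.993.
So 5 complete cycles are required.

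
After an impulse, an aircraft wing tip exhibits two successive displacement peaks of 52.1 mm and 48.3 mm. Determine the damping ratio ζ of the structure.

0.0121

Logarithmic decrement δ = (1/n)·ln(x₀/x_n) = (1/1)·ln(52.1/48.3) = (1/1)·ln(1.079) = 0.07573.
ζ = δ/√(4π² + δ²) = 0.07573/√(39.48 + 0.00574) = 0.07573/6.284 = 0.01205.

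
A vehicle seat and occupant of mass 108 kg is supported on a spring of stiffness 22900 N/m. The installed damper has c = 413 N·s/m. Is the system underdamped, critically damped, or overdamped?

underdamped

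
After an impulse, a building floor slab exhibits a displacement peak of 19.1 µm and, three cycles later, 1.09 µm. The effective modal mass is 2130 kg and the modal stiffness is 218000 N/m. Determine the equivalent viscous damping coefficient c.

6470 N·s/m

Logarithmic decrement δ = (1/n)·ln(x₀/x_n) = (1/3)·ln(19.1/1.09) = (1/3)·ln(17.52) = 0.9545.
ζ = δ/√(4π² + δ²) = 0.9545/√(39.48 + 0.911) = 0.9545/6.355 = 0.1502.
c = ζ · 2√(km) = 0.1502 × 2√(218000 × 2130) = 0.1502 × 43100 = 6473 N·s/m.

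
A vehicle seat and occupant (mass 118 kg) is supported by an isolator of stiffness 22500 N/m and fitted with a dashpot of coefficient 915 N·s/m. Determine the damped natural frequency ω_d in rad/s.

13.3 rad/s

ω_n = √(k/m) = √(22500/118) = 13.81 rad/s.
Critical damping c_c = 2√(k·m) = 2√(22500 × 118) = 3259 N·s/m, so ζ = c/c_c = 915/3259 = 0.2808.
ω_d = ω_n√(1 − ζ²) = 13.81 × √(1 − 0.0788) = 13.25 rad/s.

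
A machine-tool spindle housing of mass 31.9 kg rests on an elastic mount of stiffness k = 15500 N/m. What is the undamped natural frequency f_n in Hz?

ω_n = √(k/m) = √(15500/31.9) = √485.9 = 22.04 rad/s.
f_n = ω_n/(2π) = 22.04/6.283 = 3.508 Hz.

3.51 Hz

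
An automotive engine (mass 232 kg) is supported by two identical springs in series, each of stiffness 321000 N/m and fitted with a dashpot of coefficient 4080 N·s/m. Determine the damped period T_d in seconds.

Series springs: 1/k_eq = 2/321000, so k_eq = 321000/2 = 160500 N/m.
ω_n = √(k_eq/m) = √(160500/232) = 26.30 rad/s.
Critical damping c_c = 2√(k_eq·m) = 2√(160500 × 232) = 12200 N·s/m, so ζ = c/c_c = 4080/12200 = 0.3343.
ω_d = ω_n√(1 − ζ²) = 26.30 × √(1 − 0.112) = 24.79 rad/s.
T_d = 2π/ω_d = 0.2535 s.

0.253 s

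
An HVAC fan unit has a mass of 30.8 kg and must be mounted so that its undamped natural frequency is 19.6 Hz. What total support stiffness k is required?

ω_n = 2πf_n = 2π × 19.6 = 123.2 rad/s.
k = m·ω_n² = 30.8 × 123.2² = 30.8 × 15170 = 467100 N/m.

467000 N/m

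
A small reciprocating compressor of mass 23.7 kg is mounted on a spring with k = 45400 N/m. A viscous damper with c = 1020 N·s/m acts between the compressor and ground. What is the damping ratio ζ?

ω_n = √(k/m) = √(45400/23.7) = 43.77 rad/s.
Critical damping c_c = 2√(k·m) = 2√(45400 × 23.7) = 2075 N·s/m, so ζ = c/c_c = 1020/2075 = 0.4917.

0.492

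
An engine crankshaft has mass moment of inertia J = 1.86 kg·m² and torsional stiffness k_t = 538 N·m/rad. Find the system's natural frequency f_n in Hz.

2.71 Hz

ω_n = √(k_t/J) = √(538/1.86) = √289.2 = 17.01 rad/s.
f_n = ω_n/(2π) = 17.01/6.283 = 2.707 Hz.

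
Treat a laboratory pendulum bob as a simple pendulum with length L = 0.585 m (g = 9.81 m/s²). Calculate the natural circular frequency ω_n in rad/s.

4.10 rad/s

For a simple pendulum ω_n = √(g/L) = √(9.81/0.585) = √16.77 = 4.095 rad/s.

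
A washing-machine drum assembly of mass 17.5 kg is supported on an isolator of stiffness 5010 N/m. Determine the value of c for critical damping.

592 N·s/m

c_c = 2√(k·m) = 2√(5010 × 17.5) = 2 × 296.1 = 592.2 N·s/m.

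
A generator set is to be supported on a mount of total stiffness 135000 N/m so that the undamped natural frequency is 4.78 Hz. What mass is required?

150 kg

ω_n = 2πf_n = 2π × 4.78 = 30.03 rad/s.
m = k/ω_n² = 135000/30.03² = 135000/902.0 = 149.7 kg.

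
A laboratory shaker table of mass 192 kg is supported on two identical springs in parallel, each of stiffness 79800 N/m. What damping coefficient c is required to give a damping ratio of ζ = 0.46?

5090 N·s/m

Parallel springs add: k_eq = 2 × 79800 = 159600 N/m.
c_c = 2√(k_eq·m) = 2√(159600 × 192) = 11070 N·s/m.
c = ζ·c_c = 0.46 × 11070 = 5093 N·s/m.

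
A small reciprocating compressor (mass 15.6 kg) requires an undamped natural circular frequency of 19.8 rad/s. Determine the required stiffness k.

k = m·ω_n² = 15.6 × 19.80² = 15.6 × 392.0 = 6116 N/m.

6120 N/m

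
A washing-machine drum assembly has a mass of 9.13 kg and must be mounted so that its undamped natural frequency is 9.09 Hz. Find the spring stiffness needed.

29800 N/m

ω_n = 2πf_n = 2π × 9.09 = 57.11 rad/s.
k = m·ω_n² = 9.13 × 57.11² = 9.13 × 3262 = 29780 N/m.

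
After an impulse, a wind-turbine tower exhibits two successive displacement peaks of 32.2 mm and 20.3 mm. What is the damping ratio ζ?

Logarithmic decrement δ = (1/n)·ln(x₀/x_n) = (1/1)·ln(32.2/20.3) = (1/1)·ln(1.586) = 0.4613.
ζ = δ/√(4π² + δ²) = 0.4613/√(39.48 + 0.213) = 0.4613/6.300 = 0.07323.

0.0732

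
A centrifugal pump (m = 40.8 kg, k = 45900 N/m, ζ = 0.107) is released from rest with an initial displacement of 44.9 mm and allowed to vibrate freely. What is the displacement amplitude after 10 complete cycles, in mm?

Logarithmic decrement δ = 2πζ/√(1 − ζ²) = 2π × 0.1070/√(1 − 0.0114) = 0.6762.
After n cycles, x_n/x₀ = e^(−nδ), so x_10 = 44.9 × e^(−10 × 0.6762) = 44.9 × 0.001157 = 0.05195 mm.

0.0520 mm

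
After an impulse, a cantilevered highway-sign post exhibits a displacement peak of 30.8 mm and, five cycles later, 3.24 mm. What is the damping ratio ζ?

0.0715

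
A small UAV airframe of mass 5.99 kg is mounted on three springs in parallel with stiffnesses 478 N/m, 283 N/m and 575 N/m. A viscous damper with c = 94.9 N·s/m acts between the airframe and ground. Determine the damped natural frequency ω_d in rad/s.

Parallel springs add: k_eq = 478 + 283 + 575 = 1336 N/m.
ω_n = √(k_eq/m) = √(1336/5.99) = 14.93 rad/s.
Critical damping c_c = 2√(k_eq·m) = 2√(1336 × 5.99) = 178.9 N·s/m, so ζ = c/c_c = 94.9/178.9 = 0.5304.
ω_d = ω_n√(1 − ζ²) = 14.93 × √(1 − 0.281) = 12.66 rad/s.

12.7 rad/s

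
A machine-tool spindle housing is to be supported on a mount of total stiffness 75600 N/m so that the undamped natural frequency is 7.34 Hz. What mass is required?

35.5 kg

ω_n = 2πf_n = 2π × 7.34 = 46.12 rad/s.
m = k/ω_n² = 75600/46.12² = 75600/2127 = 35.54 kg.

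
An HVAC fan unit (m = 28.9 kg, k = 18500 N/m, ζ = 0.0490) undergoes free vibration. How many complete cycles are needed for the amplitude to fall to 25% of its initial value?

5 cycles

Logarithmic decrement δ = 2πζ/√(1 − ζ²) = 2π × 0.04900/√(1 − 0.00240) = 0.3082.
x_n/x₀ = e^(−nδ) ≤ 0.25; take ln: n ≥ ln(1/0.25)/δ = 1.386/0.3082 = 4.497.
So 5 complete cycles are required.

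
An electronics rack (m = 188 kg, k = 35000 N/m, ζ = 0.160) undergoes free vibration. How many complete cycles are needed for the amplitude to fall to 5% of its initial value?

3 cycles

Logarithmic decrement δ = 2πζ/√(1 − ζ²) = 2π × 0.1600/√(1 − 0.0256) = 1.018.
x_n/x₀ = e^(−nδ) ≤ 0.05; take ln: n ≥ ln(1/0.05)/δ = 2.996/1.018 = 2.942.
So 3 complete cycles are required.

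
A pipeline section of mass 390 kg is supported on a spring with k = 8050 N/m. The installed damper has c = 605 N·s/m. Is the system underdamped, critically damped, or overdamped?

c_c = 2√(k·m) = 3544 N·s/m; ζ = c/c_c = 605/3544 = 0.171.
Since ζ < 1 the system is underdamped.

underdamped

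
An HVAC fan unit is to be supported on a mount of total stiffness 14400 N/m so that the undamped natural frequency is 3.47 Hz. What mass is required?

30.3 kg

ω_n = 2πf_n = 2π × 3.47 = 21.80 rad/s.
m = k/ω_n² = 14400/21.80² = 14400/475.4 = 30.29 kg.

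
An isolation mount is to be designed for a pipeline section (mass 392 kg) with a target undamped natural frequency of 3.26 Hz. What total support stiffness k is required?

ω_n = 2πf_n = 2π × 3.26 = 20.48 rad/s.
k = m·ω_n² = 392 × 20.48² = 392 × 419.6 = 164500 N/m.

164000 N/m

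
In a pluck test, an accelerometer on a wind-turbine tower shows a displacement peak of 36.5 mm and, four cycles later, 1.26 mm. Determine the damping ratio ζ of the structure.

Logarithmic decrement δ = (1/n)·ln(x₀/x_n) = (1/4)·ln(36.5/1.26) = (1/4)·ln(28.97) = 0.8416.
ζ = δ/√(4π² + δ²) = 0.8416/√(39.48 + 0.708) = 0.8416/6.339 = 0.1328.

0.133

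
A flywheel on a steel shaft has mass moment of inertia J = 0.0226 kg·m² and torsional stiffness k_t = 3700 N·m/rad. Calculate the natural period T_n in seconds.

ω_n = √(k_t/J) = √(3700/0.0226) = √163700 = 404.6 rad/s.
T_n = 2π/ω_n = 6.283/404.6 = 0.01553 s.

0.0155 s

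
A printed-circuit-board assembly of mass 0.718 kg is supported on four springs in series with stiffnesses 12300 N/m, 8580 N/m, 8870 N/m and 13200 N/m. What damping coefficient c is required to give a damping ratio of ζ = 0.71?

Series springs: 1/k_eq = 1/12300 + 1/8580 + 1/8870 + 1/13200 = 0.0003863, so k_eq = 2588 N/m.
c_c = 2√(k_eq·m) = 2√(2588 × 0.718) = 86.22 N·s/m.
c = ζ·c_c = 0.71 × 86.22 = 61.22 N·s/m.

61.2 N·s/m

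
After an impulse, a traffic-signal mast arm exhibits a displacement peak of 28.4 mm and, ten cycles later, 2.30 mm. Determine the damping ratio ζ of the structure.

0.0400

Logarithmic decrement δ = (1/n)·ln(x₀/x_n) = (1/10)·ln(28.4/2.30) = (1/10)·ln(12.35) = 0.2513.
ζ = δ/√(4π² + δ²) = 0.2513/√(39.48 + 0.0632) = 0.2513/6.288 = 0.03997.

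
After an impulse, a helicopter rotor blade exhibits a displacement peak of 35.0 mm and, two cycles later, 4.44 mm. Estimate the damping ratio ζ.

0.162

Logarithmic decrement δ = (1/n)·ln(x₀/x_n) = (1/2)·ln(35.0/4.44) = (1/2)·ln(7.883) = 1.032.
ζ = δ/√(4π² + δ²) = 1.032/√(39.48 + 1.07) = 1.032/6.367 = 0.1621.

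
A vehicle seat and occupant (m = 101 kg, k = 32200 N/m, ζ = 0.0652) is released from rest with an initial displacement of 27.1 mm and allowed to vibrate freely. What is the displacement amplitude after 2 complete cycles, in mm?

Logarithmic decrement δ = 2πζ/√(1 − ζ²) = 2π × 0.06520/√(1 − 0.00425) = 0.4105.
After n cycles, x_n/x₀ = e^(−nδ), so x_2 = 27.1 × e^(−2 × 0.4105) = 27.1 × 0.4400 = 11.92 mm.

11.9 mm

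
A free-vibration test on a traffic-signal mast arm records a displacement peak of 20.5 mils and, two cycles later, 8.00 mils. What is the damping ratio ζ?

0.0747

Logarithmic decrement δ = (1/n)·ln(x₀/x_n) = (1/2)·ln(20.5/8.00) = (1/2)·ln(2.562) = 0.4705.
ζ = δ/√(4π² + δ²) = 0.4705/√(39.48 + 0.221) = 0.4705/6.301 = 0.07467.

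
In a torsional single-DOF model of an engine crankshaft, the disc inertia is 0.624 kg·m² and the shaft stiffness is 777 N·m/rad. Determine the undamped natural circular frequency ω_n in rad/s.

ω_n = √(k_t/J) = √(777/0.624) = √1245 = 35.29 rad/s.

35.3 rad/s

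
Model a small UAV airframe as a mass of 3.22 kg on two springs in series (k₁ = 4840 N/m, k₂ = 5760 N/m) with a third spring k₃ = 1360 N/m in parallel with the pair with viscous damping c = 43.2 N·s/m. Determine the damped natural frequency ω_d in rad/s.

34.6 rad/s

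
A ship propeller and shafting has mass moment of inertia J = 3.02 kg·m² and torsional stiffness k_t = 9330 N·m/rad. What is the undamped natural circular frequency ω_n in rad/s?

ω_n = √(k_t/J) = √(9330/3.02) = √3089 = 55.58 rad/s.

55.6 rad/s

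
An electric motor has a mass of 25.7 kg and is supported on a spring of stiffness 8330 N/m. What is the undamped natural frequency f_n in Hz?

ω_n = √(k/m) = √(8330/25.7) = √324.1 = 18.00 rad/s.
f_n = ω_n/(2π) = 18.00/6.283 = 2.865 Hz.

2.87 Hz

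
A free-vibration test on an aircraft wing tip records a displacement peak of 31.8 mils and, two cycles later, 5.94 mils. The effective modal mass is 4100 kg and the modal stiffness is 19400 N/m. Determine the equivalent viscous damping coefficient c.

Logarithmic decrement δ = (1/n)·ln(x₀/x_n) = (1/2)·ln(31.8/5.94) = (1/2)·ln(5.354) = 0.8389.
ζ = δ/√(4π² + δ²) = 0.8389/√(39.48 + 0.704) = 0.8389/6.339 = 0.1323.
c = ζ · 2√(km) = 0.1323 × 2√(19400 × 4100) = 0.1323 × 17840 = 2361 N·s/m.

2360 N·s/m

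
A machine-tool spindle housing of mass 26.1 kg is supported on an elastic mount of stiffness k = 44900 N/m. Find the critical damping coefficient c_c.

2170 N·s/m

c_c = 2√(k·m) = 2√(44900 × 26.1) = 2 × 1083 = 2165 N·s/m.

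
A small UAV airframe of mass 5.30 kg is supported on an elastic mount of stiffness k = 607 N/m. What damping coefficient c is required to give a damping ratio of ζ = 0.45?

51.0 N·s/m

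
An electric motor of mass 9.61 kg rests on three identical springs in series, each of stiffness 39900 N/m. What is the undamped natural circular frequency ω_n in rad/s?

Series springs: 1/k_eq = 3/39900, so k_eq = 39900/3 = 13300 N/m.
ω_n = √(k_eq/m) = √(13300/9.61) = √1384 = 37.20 rad/s.

37.2 rad/s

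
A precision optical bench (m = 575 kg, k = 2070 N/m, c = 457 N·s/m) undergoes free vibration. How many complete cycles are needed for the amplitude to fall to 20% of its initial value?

ζ = c/(2√(km)) = 457/(2√(2070 × 575)) = 457/2182 = 0.2094.
Logarithmic decrement δ = 2πζ/√(1 − ζ²) = 2π × 0.2094/√(1 − 0.0439) = 1.346.
x_n/x₀ = e^(−nδ) ≤ 0.2; take ln: n ≥ ln(1/0.2)/δ = 1.609/1.346 = 1.196.
So 2 complete cycles are required.

2 cycles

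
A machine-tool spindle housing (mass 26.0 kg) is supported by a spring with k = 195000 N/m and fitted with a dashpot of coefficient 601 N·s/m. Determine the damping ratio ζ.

0.133

ω_n = √(k/m) = √(195000/26.0) = 86.60 rad/s.
Critical damping c_c = 2√(k·m) = 2√(195000 × 26.0) = 4503 N·s/m, so ζ = c/c_c = 601/4503 = 0.1335.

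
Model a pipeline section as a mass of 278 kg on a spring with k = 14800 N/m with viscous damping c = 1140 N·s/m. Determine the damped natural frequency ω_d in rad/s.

7.00 rad/s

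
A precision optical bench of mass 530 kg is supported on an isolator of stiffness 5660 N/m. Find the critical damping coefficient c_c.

c_c = 2√(k·m) = 2√(5660 × 530) = 2 × 1732 = 3464 N·s/m.

3460 N·s/m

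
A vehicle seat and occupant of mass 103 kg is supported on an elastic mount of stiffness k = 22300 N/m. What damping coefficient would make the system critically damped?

3030 N·s/m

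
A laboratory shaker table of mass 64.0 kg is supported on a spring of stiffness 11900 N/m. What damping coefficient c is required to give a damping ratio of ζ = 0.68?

1190 N·s/m

c_c = 2√(k·m) = 2√(11900 × 64.0) = 1745 N·s/m.
c = ζ·c_c = 0.68 × 1745 = 1187 N·s/m.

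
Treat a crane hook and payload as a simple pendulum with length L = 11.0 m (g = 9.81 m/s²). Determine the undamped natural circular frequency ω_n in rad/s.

0.944 rad/s

For a simple pendulum ω_n = √(g/L) = √(9.81/11.0) = √0.8918 = 0.9444 rad/s.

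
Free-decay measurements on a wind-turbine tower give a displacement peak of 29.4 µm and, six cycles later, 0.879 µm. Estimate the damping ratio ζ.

0.0927

Logarithmic decrement δ = (1/n)·ln(x₀/x_n) = (1/6)·ln(29.4/0.879) = (1/6)·ln(33.45) = 0.5850.
ζ = δ/√(4π² + δ²) = 0.5850/√(39.48 + 0.342) = 0.5850/6.310 = 0.09270.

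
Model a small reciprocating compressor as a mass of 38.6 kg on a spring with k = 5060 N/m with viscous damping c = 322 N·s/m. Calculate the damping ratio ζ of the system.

ω_n = √(k/m) = √(5060/38.6) = 11.45 rad/s.
Critical damping c_c = 2√(k·m) = 2√(5060 × 38.6) = 883.9 N·s/m, so ζ = c/c_c = 322/883.9 = 0.3643.

0.364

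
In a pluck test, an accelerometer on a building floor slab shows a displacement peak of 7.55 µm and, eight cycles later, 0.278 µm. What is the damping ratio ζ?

0.0655

Logarithmic decrement δ = (1/n)·ln(x₀/x_n) = (1/8)·ln(7.55/0.278) = (1/8)·ln(27.16) = 0.4127.
ζ = δ/√(4π² + δ²) = 0.4127/√(39.48 + 0.170) = 0.4127/6.297 = 0.06554.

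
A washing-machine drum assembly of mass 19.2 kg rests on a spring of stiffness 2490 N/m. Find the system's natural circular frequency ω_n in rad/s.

ω_n = √(k/m) = √(2490/19.2) = √129.7 = 11.39 rad/s.

11.4 rad/s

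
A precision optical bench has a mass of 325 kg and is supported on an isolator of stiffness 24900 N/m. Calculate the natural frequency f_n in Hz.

ω_n = √(k/m) = √(24900/325) = √76.62 = 8.753 rad/s.
f_n = ω_n/(2π) = 8.753/6.283 = 1.393 Hz.

1.39 Hz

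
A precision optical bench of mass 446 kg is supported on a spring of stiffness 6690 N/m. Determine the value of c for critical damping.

3450 N·s/m

c_c = 2√(k·m) = 2√(6690 × 446) = 2 × 1727 = 3455 N·s/m.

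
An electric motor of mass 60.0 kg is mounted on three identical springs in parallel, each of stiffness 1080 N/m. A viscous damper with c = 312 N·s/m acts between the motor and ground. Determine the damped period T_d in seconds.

0.914 s

Parallel springs add: k_eq = 3 × 1080 = 3240 N/m.
ω_n = √(k_eq/m) = √(3240/60.0) = 7.348 rad/s.
Critical damping c_c = 2√(k_eq·m) = 2√(3240 × 60.0) = 881.8 N·s/m, so ζ = c/c_c = 312/881.8 = 0.3538.
ω_d = ω_n√(1 − ζ²) = 7.348 × √(1 − 0.125) = 6.873 rad/s.
T_d = 2π/ω_d = 0.9142 s.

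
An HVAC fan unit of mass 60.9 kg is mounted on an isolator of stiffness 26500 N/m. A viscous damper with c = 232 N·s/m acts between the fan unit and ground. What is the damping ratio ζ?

0.0913

ω_n = √(k/m) = √(26500/60.9) = 20.86 rad/s.
Critical damping c_c = 2√(k·m) = 2√(26500 × 60.9) = 2541 N·s/m, so ζ = c/c_c = 232/2541 = 0.09131.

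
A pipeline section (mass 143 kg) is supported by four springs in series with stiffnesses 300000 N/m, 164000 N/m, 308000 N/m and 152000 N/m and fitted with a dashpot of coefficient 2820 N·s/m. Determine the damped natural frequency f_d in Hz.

Series springs: 1/k_eq = 1/300000 + 1/164000 + 1/308000 + 1/152000 = 1.926×10^-5, so k_eq = 51930 N/m.
ω_n = √(k_eq/m) = √(51930/143) = 19.06 rad/s.
Critical damping c_c = 2√(k_eq·m) = 2√(51930 × 143) = 5450 N·s/m, so ζ = c/c_c = 2820/5450 = 0.5174.
ω_d = ω_n√(1 − ζ²) = 19.06 × √(1 − 0.268) = 16.31 rad/s.
f_d = ω_d/(2π) = 2.595 Hz.

2.60 Hz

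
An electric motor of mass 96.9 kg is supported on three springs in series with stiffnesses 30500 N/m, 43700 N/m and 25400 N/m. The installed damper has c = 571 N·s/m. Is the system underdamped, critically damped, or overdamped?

underdamped

Series springs: 1/k_eq = 1/30500 + 1/43700 + 1/25400 = 9.504×10^-5, so k_eq = 10520 N/m.
c_c = 2√(k_eq·m) = 2019 N·s/m; ζ = c/c_c = 571/2019 = 0.283.
Since ζ < 1 the system is underdamped.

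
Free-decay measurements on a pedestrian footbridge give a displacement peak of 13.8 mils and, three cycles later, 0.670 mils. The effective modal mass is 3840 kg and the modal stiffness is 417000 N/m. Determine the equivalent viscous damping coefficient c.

Logarithmic decrement δ = (1/n)·ln(x₀/x_n) = (1/3)·ln(13.8/0.670) = (1/3)·ln(20.60) = 1.008.
ζ = δ/√(4π² + δ²) = 1.008/√(39.48 + 1.02) = 1.008/6.364 = 0.1585.
c = ζ · 2√(km) = 0.1585 × 2√(417000 × 3840) = 0.1585 × 80030 = 12680 N·s/m.

12700 N·s/m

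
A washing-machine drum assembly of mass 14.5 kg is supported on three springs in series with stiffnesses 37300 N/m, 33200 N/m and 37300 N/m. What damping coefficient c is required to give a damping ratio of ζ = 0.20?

Series springs: 1/k_eq = 1/37300 + 1/33200 + 1/37300 = 8.374×10^-5, so k_eq = 11940 N/m.
c_c = 2√(k_eq·m) = 2√(11940 × 14.5) = 832.2 N·s/m.
c = ζ·c_c = 0.20 × 832.2 = 166.4 N·s/m.

166 N·s/m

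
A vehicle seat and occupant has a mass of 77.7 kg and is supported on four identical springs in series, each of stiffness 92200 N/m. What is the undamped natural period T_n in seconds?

Series springs: 1/k_eq = 4/92200, so k_eq = 92200/4 = 23050 N/m.
ω_n = √(k_eq/m) = √(23050/77.7) = √296.7 = 17.22 rad/s.
T_n = 2π/ω_n = 6.283/17.22 = 0.3648 s.

0.365 s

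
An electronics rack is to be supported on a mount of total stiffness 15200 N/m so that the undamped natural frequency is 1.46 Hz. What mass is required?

ω_n = 2πf_n = 2π × 1.46 = 9.173 rad/s.
m = k/ω_n² = 15200/9.173² = 15200/84.15 = 180.6 kg.

181 kg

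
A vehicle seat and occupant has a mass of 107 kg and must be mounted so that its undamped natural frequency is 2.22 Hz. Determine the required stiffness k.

ω_n = 2πf_n = 2π × 2.22 = 13.95 rad/s.
k = m·ω_n² = 107 × 13.95² = 107 × 194.6 = 20820 N/m.

20800 N/m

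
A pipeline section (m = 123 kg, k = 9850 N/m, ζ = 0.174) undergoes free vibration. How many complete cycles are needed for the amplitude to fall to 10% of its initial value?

Logarithmic decrement δ = 2πζ/√(1 − ζ²) = 2π × 0.1740/√(1 − 0.0303) = 1.110.
x_n/x₀ = e^(−nδ) ≤ 0.1; take ln: n ≥ ln(1/0.1)/δ = 2.303/1.110 = 2.074.
So 3 complete cycles are required.

3 cycles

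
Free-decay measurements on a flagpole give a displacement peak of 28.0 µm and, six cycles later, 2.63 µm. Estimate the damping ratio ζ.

Logarithmic decrement δ = (1/n)·ln(x₀/x_n) = (1/6)·ln(28.0/2.63) = (1/6)·ln(10.65) = 0.3942.
ζ = δ/√(4π² + δ²) = 0.3942/√(39.48 + 0.155) = 0.3942/6.296 = 0.06262.

0.0626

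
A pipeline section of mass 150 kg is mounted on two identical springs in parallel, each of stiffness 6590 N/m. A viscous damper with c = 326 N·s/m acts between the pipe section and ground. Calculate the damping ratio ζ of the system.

0.116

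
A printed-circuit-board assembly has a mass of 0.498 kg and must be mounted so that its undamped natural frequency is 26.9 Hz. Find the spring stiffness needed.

14200 N/m

ω_n = 2πf_n = 2π × 26.9 = 169.0 rad/s.
k = m·ω_n² = 0.498 × 169.0² = 0.498 × 28570 = 14230 N/m.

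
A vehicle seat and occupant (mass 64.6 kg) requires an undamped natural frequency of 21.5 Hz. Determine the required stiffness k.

ω_n = 2πf_n = 2π × 21.5 = 135.1 rad/s.
k = m·ω_n² = 64.6 × 135.1² = 64.6 × 18250 = 1179000 N/m.

1180000 N/m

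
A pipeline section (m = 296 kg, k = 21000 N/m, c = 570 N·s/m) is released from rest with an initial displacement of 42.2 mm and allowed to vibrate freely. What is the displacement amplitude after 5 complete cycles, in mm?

1.14 mm

ζ = c/(2√(km)) = 570/(2√(21000 × 296)) = 570/4986 = 0.1143.
Logarithmic decrement δ = 2πζ/√(1 − ζ²) = 2π × 0.1143/√(1 − 0.0131) = 0.7230.
After n cycles, x_n/x₀ = e^(−nδ), so x_5 = 42.2 × e^(−5 × 0.7230) = 42.2 × 0.02692 = 1.136 mm.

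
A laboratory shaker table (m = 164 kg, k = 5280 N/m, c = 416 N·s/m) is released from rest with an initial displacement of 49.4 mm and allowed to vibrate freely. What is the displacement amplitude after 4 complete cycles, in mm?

ζ = c/(2√(km)) = 416/(2√(5280 × 164)) = 416/1861 = 0.2235.
Logarithmic decrement δ = 2πζ/√(1 − ζ²) = 2π × 0.2235/√(1 − 0.0500) = 1.441.
After n cycles, x_n/x₀ = e^(−nδ), so x_4 = 49.4 × e^(−4 × 1.441) = 49.4 × 0.003140 = 0.1551 mm.

0.155 mm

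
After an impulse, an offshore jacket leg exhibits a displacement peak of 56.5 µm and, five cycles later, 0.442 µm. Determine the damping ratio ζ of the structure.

Logarithmic decrement δ = (1/n)·ln(x₀/x_n) = (1/5)·ln(56.5/0.442) = (1/5)·ln(127.8) = 0.9701.
ζ = δ/√(4π² + δ²) = 0.9701/√(39.48 + 0.941) = 0.9701/6.358 = 0.1526.

0.153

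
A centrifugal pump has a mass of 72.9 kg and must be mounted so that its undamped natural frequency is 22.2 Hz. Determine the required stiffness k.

ω_n = 2πf_n = 2π × 22.2 = 139.5 rad/s.
k = m·ω_n² = 72.9 × 139.5² = 72.9 × 19460 = 1418000 N/m.

1420000 N/m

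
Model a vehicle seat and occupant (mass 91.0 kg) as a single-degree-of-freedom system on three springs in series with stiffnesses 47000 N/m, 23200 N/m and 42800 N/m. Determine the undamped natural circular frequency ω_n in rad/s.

Series springs: 1/k_eq = 1/47000 + 1/23200 + 1/42800 = 8.774×10^-5, so k_eq = 11400 N/m.
ω_n = √(k_eq/m) = √(11400/91.0) = √125.2 = 11.19 rad/s.

11.2 rad/s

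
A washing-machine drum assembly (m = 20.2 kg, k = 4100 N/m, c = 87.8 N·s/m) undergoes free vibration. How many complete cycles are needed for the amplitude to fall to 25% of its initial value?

ζ = c/(2√(km)) = 87.8/(2√(4100 × 20.2)) = 87.8/575.6 = 0.1525.
Logarithmic decrement δ = 2πζ/√(1 − ζ²) = 2π × 0.1525/√(1 − 0.0233) = 0.9698.
x_n/x₀ = e^(−nδ) ≤ 0.25; take ln: n ≥ ln(1/0.25)/δ = 1.386/0.9698 = 1.429.
So 2 complete cycles are required.

2 cycles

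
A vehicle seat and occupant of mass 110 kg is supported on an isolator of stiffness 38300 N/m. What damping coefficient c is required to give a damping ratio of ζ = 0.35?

1440 N·s/m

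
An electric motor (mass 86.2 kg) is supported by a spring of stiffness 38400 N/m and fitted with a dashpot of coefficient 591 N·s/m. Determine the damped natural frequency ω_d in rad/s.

ω_n = √(k/m) = √(38400/86.2) = 21.11 rad/s.
Critical damping c_c = 2√(k·m) = 2√(38400 × 86.2) = 3639 N·s/m, so ζ = c/c_c = 591/3639 = 0.1624.
ω_d = ω_n√(1 − ζ²) = 21.11 × √(1 − 0.0264) = 20.83 rad/s.

20.8 rad/s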